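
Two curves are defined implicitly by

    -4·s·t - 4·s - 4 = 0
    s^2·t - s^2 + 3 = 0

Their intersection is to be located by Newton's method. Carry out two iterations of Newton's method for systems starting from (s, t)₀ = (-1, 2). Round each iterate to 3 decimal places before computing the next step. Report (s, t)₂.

(-2.556, -1.407)

At (-1, 2): F = (8.000, 4.000).
Jacobian J = [[-4·t - 4, -4·s], [2·s·t - 2·s, s^2]].
At the point, J = [[-12.000, 4.000], [-2.000, 1.000]] (det J = -4.000).
Solving J·Δ = −F gives Δ = (-2.000, -8.000).
Then the next iterate is (s, t)₁ = (-3.000, -6.000).
Round to (-3.000, -6.000) and repeat: F = (-64.000, -60.000), J = [[20.000, 12.000], [42.000, 9.000]].
Δ = (0.444, 4.593), so (s, t)₂ = (-2.556, -1.407).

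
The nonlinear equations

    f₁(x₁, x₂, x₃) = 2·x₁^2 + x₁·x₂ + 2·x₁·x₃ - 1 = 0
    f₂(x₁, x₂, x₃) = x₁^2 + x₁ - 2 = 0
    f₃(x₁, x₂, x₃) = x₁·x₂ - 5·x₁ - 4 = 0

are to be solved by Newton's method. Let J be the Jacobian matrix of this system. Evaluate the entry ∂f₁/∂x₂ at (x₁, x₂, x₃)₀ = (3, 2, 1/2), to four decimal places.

3.0000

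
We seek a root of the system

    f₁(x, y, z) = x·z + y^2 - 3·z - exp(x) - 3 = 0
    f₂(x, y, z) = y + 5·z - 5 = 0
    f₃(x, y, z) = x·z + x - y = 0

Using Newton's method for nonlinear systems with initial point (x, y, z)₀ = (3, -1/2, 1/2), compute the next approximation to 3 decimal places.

(1.680, 2.513, 0.497)

At (3, -1/2, 1/2): F = (-22.83554, -3.000, 5.000).
Jacobian J = [[z - exp(x), 2·y, x - 3], [0, 1, 5], [z + 1, -1, x]].
At the point, J = [[-19.58554, -1.000, 0.000], [0.000, 1.000, 5.000], [1.500, -1.000, 3.000]] (det J = -164.18430).
Solving J·Δ = −F gives Δ = (-1.320, 3.013, -0.003).
Then the next iterate is (x, y, z)₁ = (1.680, 2.513, 0.497).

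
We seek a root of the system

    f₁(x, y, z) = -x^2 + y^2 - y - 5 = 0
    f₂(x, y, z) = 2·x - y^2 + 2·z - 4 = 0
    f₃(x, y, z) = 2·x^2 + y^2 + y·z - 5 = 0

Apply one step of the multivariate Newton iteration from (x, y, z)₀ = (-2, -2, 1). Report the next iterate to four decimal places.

(-3.0769, -3.4615, 10.0000)

At (-2, -2, 1): F = (-3.0000, -10.0000, 5.0000).
Jacobian J = [[-2·x, 2·y - 1, 0], [2, -2·y, 2], [4·x, 2·y + z, y]].
At the point, J = [[4.0000, -5.0000, 0.0000], [2.0000, 4.0000, 2.0000], [-8.0000, -3.0000, -2.0000]] (det J = 52.0000).
Solving J·Δ = −F gives Δ = (-1.0769, -1.4615, 9.0000).
Then the next iterate is (x, y, z)₁ = (-3.0769, -3.4615, 10.0000).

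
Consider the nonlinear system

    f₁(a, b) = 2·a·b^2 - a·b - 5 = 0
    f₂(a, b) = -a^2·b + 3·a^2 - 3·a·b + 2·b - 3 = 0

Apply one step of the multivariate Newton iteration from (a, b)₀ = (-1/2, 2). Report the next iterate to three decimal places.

(-2.725, -4.100)

At (-1/2, 2): F = (-8.000, 4.250).
Jacobian J = [[2·b^2 - b, 4·a·b - a], [-2·a·b + 6·a - 3·b, -a^2 - 3·a + 2]].
At the point, J = [[6.000, -3.500], [-7.000, 3.250]] (det J = -5.000).
Solving J·Δ = −F gives Δ = (-2.225, -6.100).
Then the next iterate is (a, b)₁ = (-2.725, -4.100).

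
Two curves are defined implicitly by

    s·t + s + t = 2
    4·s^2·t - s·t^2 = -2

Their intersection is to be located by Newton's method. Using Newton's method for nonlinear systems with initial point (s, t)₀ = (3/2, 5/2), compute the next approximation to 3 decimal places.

(0.961, 0.955)

At (3/2, 5/2): F = (5.750, 15.125).
Jacobian J = [[t + 1, s + 1], [8·s·t - t^2, 4·s^2 - 2·s·t]].
At the point, J = [[3.500, 2.500], [23.750, 1.500]] (det J = -54.125).
Solving J·Δ = −F gives Δ = (-0.539, -1.545).
Then the next iterate is (s, t)₁ = (0.961, 0.955).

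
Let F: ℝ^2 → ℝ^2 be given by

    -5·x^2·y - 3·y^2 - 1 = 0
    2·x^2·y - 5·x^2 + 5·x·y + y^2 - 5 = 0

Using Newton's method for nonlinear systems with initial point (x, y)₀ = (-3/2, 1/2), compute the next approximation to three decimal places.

(-0.276, 0.627)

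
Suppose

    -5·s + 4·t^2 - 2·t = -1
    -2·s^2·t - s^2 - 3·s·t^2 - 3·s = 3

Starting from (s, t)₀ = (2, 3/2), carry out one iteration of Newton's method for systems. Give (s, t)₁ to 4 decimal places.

At (2, 3/2): F = (-3.0000, -38.5000).
Jacobian J = [[-5, 8·t - 2], [-4·s·t - 2·s - 3·t^2 - 3, -2·s^2 - 6·s·t]].
At the point, J = [[-5.0000, 10.0000], [-25.7500, -26.0000]] (det J = 387.5000).
Solving J·Δ = −F gives Δ = (-1.1948, -0.2974).
Then the next iterate is (s, t)₁ = (0.8052, 1.2026).

(0.8052, 1.2026)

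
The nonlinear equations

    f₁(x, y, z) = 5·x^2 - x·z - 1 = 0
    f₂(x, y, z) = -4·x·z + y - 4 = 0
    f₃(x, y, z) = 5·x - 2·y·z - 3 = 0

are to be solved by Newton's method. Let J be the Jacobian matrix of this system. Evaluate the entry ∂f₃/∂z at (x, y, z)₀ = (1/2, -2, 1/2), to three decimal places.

∂f₃/∂z = -2·y.
At (1/2, -2, 1/2) this is 4.000.

4.000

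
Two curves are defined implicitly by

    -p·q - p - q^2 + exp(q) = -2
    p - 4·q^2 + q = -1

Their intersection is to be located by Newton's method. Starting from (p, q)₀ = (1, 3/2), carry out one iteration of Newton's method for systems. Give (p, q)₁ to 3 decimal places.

(1.607, 1.055)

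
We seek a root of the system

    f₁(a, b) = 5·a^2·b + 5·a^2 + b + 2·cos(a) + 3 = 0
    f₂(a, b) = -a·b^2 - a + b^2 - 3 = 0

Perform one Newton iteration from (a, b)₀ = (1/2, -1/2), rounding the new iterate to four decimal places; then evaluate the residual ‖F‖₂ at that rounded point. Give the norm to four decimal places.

2.9467

At (1/2, -1/2): F = (4.880165, -3.3750).
Jacobian J = [[10·a·b + 10·a - 2·sin(a), 5·a^2 + 1], [-b^2 - 1, -2·a·b + 2·b]].
At the point, J = [[1.541149, 2.2500], [-1.2500, -0.5000]] (det J = 2.041926).
Solving J·Δ = −F gives Δ = (-2.5239, -0.4402).
Then the next iterate is (a, b)₁ = (-2.0239, -0.9402).
Re-evaluating at (-2.0239, -0.9402): F = (2.409039, 1.696955), so ‖F‖₂ = 2.9467.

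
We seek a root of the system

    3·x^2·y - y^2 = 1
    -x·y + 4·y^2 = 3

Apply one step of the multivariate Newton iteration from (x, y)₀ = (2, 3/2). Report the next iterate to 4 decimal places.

(1.3773, 1.1066)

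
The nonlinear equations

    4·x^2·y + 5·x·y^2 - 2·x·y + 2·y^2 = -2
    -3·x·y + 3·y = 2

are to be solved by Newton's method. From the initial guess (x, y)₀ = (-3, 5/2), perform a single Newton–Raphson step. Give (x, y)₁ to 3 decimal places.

(-1.350, 1.198)

At (-3, 5/2): F = (25.750, 28.000).
Jacobian J = [[8·x·y + 5·y^2 - 2·y, 4·x^2 + 10·x·y - 2·x + 4·y], [-3·y, -3·x + 3]].
At the point, J = [[-33.750, -23.000], [-7.500, 12.000]] (det J = -577.500).
Solving J·Δ = −F gives Δ = (1.650, -1.302).
Then the next iterate is (x, y)₁ = (-1.350, 1.198).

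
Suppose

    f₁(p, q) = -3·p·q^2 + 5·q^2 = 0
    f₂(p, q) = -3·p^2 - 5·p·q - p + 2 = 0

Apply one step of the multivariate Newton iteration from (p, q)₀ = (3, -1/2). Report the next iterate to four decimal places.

(1.7443, -0.4854)

At (3, -1/2): F = (-1.0000, -20.5000).
Jacobian J = [[-3·q^2, -6·p·q + 10·q], [-6·p - 5·q - 1, -5·p]].
At the point, J = [[-0.7500, 4.0000], [-16.5000, -15.0000]] (det J = 77.2500).
Solving J·Δ = −F gives Δ = (-1.2557, 0.0146).
Then the next iterate is (p, q)₁ = (1.7443, -0.4854).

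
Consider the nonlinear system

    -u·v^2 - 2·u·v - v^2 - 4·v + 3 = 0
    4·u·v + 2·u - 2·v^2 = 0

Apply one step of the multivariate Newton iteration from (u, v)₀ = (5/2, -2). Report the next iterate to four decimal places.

At (5/2, -2): F = (7.0000, -23.0000).
Jacobian J = [[-v^2 - 2·v, -2·u·v - 2·u - 2·v - 4], [4·v + 2, 4·u - 4·v]].
At the point, J = [[0.0000, 5.0000], [-6.0000, 18.0000]] (det J = 30.0000).
Solving J·Δ = −F gives Δ = (-8.0333, -1.4000).
Then the next iterate is (u, v)₁ = (-5.5333, -3.4000).

(-5.5333, -3.4000)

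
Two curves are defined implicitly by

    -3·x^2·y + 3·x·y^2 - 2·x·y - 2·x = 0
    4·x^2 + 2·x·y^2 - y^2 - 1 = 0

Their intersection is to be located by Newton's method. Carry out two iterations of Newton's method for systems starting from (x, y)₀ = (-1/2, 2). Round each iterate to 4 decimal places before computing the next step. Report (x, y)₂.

(-0.7916, 0.7354)

At (-1/2, 2): F = (-4.5000, -8.0000).
Jacobian J = [[-6·x·y + 3·y^2 - 2·y - 2, -3·x^2 + 6·x·y - 2·x], [8·x + 2·y^2, 4·x·y - 2·y]].
At the point, J = [[12.0000, -5.7500], [4.0000, -8.0000]] (det J = -73.0000).
Solving J·Δ = −F gives Δ = (-0.1370, -1.0685).
Then the next iterate is (x, y)₁ = (-0.6370, 0.9315).
Round to (-0.6370, 0.9315) and repeat: F = (-0.331350, -1.350056), J = [[2.300270, -3.5035], [-3.360616, -4.236462]].
Δ = (-0.1546, -0.1961), so (x, y)₂ = (-0.7916, 0.7354).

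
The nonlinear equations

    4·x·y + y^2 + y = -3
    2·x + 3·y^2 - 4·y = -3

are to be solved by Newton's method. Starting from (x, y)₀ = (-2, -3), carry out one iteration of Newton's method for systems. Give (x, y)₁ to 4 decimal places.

(-1.2000, -1.2000)

At (-2, -3): F = (33.0000, 38.0000).
Jacobian J = [[4·y, 4·x + 2·y + 1], [2, 6·y - 4]].
At the point, J = [[-12.0000, -13.0000], [2.0000, -22.0000]] (det J = 290.0000).
Solving J·Δ = −F gives Δ = (0.8000, 1.8000).
Then the next iterate is (x, y)₁ = (-1.2000, -1.2000).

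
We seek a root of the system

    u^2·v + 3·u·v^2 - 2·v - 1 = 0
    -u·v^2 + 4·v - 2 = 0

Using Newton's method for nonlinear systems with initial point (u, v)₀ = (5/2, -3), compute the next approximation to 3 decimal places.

At (5/2, -3): F = (53.750, -36.500).
Jacobian J = [[2·u·v + 3·v^2, u^2 + 6·u·v - 2], [-v^2, -2·u·v + 4]].
At the point, J = [[12.000, -40.750], [-9.000, 19.000]] (det J = -138.750).
Solving J·Δ = −F gives Δ = (-3.359, 0.330).
Then the next iterate is (u, v)₁ = (-0.859, -2.670).

(-0.859, -2.670)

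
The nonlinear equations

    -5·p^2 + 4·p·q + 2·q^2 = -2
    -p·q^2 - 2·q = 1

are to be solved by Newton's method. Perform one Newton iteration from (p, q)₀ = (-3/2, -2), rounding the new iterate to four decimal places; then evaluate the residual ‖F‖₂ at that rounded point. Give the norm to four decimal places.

3.4530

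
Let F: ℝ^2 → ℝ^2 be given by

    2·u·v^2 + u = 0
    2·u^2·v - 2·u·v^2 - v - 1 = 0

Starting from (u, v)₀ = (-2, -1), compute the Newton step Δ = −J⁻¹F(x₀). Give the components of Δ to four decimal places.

(0.7451, 0.4706)

At (-2, -1): F = (-6.0000, -4.0000).
Jacobian J = [[2·v^2 + 1, 4·u·v], [4·u·v - 2·v^2, 2·u^2 - 4·u·v - 1]].
At the point, J = [[3.0000, 8.0000], [6.0000, -1.0000]] (det J = -51.0000).
Solving J·Δ = −F gives Δ = (0.7451, 0.4706).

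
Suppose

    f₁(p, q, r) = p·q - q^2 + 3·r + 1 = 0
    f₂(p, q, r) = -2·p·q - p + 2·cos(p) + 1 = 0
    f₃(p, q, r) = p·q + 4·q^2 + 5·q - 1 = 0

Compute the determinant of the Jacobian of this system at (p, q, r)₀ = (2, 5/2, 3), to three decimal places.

-603.306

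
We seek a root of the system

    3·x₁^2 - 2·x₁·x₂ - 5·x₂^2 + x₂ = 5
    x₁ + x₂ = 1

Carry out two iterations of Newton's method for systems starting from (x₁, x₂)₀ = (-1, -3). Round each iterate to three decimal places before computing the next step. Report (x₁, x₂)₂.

(1.286, -0.286)

At (-1, -3): F = (-56.000, -5.000).
Jacobian J = [[6·x₁ - 2·x₂, -2·x₁ - 10·x₂ + 1], [1, 1]].
At the point, J = [[0.000, 33.000], [1.000, 1.000]] (det J = -33.000).
Solving J·Δ = −F gives Δ = (3.303, 1.697).
Then the next iterate is (x₁, x₂)₁ = (2.303, -1.303).
Round to (2.303, -1.303) and repeat: F = (7.121, 0.000), J = [[16.424, 9.424], [1.000, 1.000]].
Δ = (-1.017, 1.017), so (x₁, x₂)₂ = (1.286, -0.286).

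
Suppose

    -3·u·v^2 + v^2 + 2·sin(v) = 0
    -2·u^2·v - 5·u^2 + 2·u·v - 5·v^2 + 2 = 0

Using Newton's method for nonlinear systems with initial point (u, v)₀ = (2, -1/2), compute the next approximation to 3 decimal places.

(0.998, -0.284)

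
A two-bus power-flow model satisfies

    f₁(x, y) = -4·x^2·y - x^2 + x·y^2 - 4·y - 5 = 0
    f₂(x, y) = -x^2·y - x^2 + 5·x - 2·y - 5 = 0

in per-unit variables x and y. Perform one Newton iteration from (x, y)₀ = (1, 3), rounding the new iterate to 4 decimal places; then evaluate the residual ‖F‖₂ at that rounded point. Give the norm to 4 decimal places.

9.6039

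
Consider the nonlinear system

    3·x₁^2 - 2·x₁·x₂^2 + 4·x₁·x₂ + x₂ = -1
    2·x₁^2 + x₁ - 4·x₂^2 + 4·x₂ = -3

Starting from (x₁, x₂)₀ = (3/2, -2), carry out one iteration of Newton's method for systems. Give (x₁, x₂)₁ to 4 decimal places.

(1.2070, -1.1474)

At (3/2, -2): F = (-18.2500, -15.0000).
Jacobian J = [[6·x₁ - 2·x₂^2 + 4·x₂, -4·x₁·x₂ + 4·x₁ + 1], [4·x₁ + 1, -8·x₂ + 4]].
At the point, J = [[-7.0000, 19.0000], [7.0000, 20.0000]] (det J = -273.0000).
Solving J·Δ = −F gives Δ = (-0.2930, 0.8526).
Then the next iterate is (x₁, x₂)₁ = (1.2070, -1.1474).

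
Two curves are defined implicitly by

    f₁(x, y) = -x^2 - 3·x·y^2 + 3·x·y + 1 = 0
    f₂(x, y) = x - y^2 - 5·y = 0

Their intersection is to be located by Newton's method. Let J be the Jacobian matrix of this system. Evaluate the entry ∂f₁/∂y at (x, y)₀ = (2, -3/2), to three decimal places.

∂f₁/∂y = -6·x·y + 3·x.
At (2, -3/2) this is 24.000.

24.000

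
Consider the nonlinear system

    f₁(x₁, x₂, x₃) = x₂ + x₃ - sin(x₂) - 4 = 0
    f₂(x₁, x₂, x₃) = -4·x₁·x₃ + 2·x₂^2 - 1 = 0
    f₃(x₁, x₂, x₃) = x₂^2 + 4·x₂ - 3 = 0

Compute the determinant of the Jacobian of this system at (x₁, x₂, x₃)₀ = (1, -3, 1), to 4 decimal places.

8.0000

J = [[0, -cos(x₂) + 1, 1], [-4·x₃, 4·x₂, -4·x₁], [0, 2·x₂ + 4, 0]].
At the point, J = [[0.0000, 1.989992, 1.0000], [-4.0000, -12.0000, -4.0000], [0.0000, -2.0000, 0.0000]].
det J = 8.0000.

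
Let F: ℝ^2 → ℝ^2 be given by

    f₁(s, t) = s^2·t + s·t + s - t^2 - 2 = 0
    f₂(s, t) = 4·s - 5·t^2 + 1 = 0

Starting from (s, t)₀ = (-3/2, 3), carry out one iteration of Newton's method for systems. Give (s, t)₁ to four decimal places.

(-1.7632, 1.2982)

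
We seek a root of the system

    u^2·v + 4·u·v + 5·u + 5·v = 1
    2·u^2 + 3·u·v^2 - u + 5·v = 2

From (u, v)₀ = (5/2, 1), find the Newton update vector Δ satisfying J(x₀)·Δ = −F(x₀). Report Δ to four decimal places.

(-8.7750, 4.2400)

At (5/2, 1): F = (32.7500, 20.5000).
Jacobian J = [[2·u·v + 4·v + 5, u^2 + 4·u + 5], [4·u + 3·v^2 - 1, 6·u·v + 5]].
At the point, J = [[14.0000, 21.2500], [12.0000, 20.0000]] (det J = 25.0000).
Solving J·Δ = −F gives Δ = (-8.7750, 4.2400).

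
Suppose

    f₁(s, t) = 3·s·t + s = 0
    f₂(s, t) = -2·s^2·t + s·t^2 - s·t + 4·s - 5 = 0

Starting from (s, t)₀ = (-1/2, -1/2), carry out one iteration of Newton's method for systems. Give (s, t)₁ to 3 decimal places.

At (-1/2, -1/2): F = (0.250, -7.125).
Jacobian J = [[3·t + 1, 3·s], [-4·s·t + t^2 - t + 4, -2·s^2 + 2·s·t - s]].
At the point, J = [[-0.500, -1.500], [3.750, 0.500]] (det J = 5.375).
Solving J·Δ = −F gives Δ = (1.965, -0.488).
Then the next iterate is (s, t)₁ = (1.465, -0.988).

(1.465, -0.988)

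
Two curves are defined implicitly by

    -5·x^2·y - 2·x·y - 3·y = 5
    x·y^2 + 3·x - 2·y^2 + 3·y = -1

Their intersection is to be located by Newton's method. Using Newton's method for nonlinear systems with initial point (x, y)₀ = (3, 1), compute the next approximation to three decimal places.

At (3, 1): F = (-59.000, 14.000).
Jacobian J = [[-10·x·y - 2·y, -5·x^2 - 2·x - 3], [y^2 + 3, 2·x·y - 4·y + 3]].
At the point, J = [[-32.000, -54.000], [4.000, 5.000]] (det J = 56.000).
Solving J·Δ = −F gives Δ = (-8.232, 3.786).
Then the next iterate is (x, y)₁ = (-5.232, 4.786).

(-5.232, 4.786)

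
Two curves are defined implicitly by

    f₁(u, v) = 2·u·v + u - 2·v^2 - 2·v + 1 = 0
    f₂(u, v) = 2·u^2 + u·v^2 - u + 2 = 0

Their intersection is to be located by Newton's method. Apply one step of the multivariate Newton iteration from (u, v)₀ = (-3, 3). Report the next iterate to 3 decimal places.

(0.456, 2.010)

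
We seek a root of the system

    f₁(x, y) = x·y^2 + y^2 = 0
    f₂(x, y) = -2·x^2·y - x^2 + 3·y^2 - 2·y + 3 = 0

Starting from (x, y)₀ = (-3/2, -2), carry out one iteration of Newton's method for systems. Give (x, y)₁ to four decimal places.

(-1.7589, -0.4821)

At (-3/2, -2): F = (-2.0000, 25.7500).
Jacobian J = [[y^2, 2·x·y + 2·y], [-4·x·y - 2·x, -2·x^2 + 6·y - 2]].
At the point, J = [[4.0000, 2.0000], [-9.0000, -18.5000]] (det J = -56.0000).
Solving J·Δ = −F gives Δ = (-0.2589, 1.5179).
Then the next iterate is (x, y)₁ = (-1.7589, -0.4821).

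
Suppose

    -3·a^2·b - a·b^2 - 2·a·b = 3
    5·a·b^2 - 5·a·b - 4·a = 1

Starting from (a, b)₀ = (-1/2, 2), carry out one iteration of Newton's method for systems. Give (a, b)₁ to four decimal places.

At (-1/2, 2): F = (-0.5000, -4.0000).
Jacobian J = [[-6·a·b - b^2 - 2·b, -3·a^2 - 2·a·b - 2·a], [5·b^2 - 5·b - 4, 10·a·b - 5·a]].
At the point, J = [[-2.0000, 2.2500], [6.0000, -7.5000]] (det J = 1.5000).
Solving J·Δ = −F gives Δ = (-8.5000, -7.3333).
Then the next iterate is (a, b)₁ = (-9.0000, -5.3333).

(-9.0000, -5.3333)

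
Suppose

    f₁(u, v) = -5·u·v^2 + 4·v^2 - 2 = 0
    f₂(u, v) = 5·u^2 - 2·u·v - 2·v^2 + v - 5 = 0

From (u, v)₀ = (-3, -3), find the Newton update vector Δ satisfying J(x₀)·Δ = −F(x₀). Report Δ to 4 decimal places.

(0.9259, 1.1170)

At (-3, -3): F = (169.0000, 1.0000).
Jacobian J = [[-5·v^2, -10·u·v + 8·v], [10·u - 2·v, -2·u - 4·v + 1]].
At the point, J = [[-45.0000, -114.0000], [-24.0000, 19.0000]] (det J = -3591.0000).
Solving J·Δ = −F gives Δ = (0.9259, 1.1170).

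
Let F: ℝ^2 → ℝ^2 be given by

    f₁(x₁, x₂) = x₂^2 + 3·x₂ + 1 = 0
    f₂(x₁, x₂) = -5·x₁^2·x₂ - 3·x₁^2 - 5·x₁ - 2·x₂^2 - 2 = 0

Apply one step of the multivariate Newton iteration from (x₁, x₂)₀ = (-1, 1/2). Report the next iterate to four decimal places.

At (-1, 1/2): F = (2.7500, -3.0000).
Jacobian J = [[0, 2·x₂ + 3], [-10·x₁·x₂ - 6·x₁ - 5, -5·x₁^2 - 4·x₂]].
At the point, J = [[0.0000, 4.0000], [6.0000, -7.0000]] (det J = -24.0000).
Solving J·Δ = −F gives Δ = (-0.3021, -0.6875).
Then the next iterate is (x₁, x₂)₁ = (-1.3021, -0.1875).

(-1.3021, -0.1875)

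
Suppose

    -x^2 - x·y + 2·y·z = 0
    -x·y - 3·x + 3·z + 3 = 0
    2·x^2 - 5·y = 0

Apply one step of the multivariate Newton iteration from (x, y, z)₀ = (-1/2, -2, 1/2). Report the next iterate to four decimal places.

At (-1/2, -2, 1/2): F = (-3.2500, 5.0000, 10.5000).
Jacobian J = [[-2·x - y, -x + 2·z, 2·y], [-y - 3, -x, 3], [4·x, -5, 0]].
At the point, J = [[3.0000, 1.5000, -4.0000], [-1.0000, 0.5000, 3.0000], [-2.0000, -5.0000, 0.0000]] (det J = 12.0000).
Solving J·Δ = −F gives Δ = (-9.9583, 6.0833, -6.0000).
Then the next iterate is (x, y, z)₁ = (-10.4583, 4.0833, -5.5000).

(-10.4583, 4.0833, -5.5000)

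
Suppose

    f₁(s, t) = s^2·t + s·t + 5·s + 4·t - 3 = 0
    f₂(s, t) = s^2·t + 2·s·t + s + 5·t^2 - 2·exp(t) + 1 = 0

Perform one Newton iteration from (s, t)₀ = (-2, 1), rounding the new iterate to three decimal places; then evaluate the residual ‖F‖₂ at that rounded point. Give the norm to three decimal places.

2.747

At (-2, 1): F = (-7.000, -1.43656).
Jacobian J = [[2·s·t + t + 5, s^2 + s + 4], [2·s·t + 2·t + 1, s^2 + 2·s + 10·t - 2·exp(t)]].
At the point, J = [[2.000, 6.000], [-1.000, 4.56344]] (det J = 15.12687).
Solving J·Δ = −F gives Δ = (1.542, 0.653).
Then the next iterate is (s, t)₁ = (-0.458, 1.653).
Re-evaluating at (-0.458, 1.653): F = (0.91167, 2.59139), so ‖F‖₂ = 2.747.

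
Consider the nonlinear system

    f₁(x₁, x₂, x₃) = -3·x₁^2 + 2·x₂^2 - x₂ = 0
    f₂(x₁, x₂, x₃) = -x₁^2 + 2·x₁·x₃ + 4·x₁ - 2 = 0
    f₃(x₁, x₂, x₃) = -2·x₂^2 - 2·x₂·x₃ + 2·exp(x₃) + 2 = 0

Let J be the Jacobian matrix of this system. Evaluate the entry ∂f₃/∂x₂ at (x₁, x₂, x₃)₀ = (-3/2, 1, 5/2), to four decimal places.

∂f₃/∂x₂ = -4·x₂ - 2·x₃.
At (-3/2, 1, 5/2) this is -9.0000.

-9.0000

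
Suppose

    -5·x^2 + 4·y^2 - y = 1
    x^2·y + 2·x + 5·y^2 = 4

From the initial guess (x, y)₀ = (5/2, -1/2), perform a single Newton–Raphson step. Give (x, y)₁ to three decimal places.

(1.231, -0.307)

At (5/2, -1/2): F = (-30.750, -0.875).
Jacobian J = [[-10·x, 8·y - 1], [2·x·y + 2, x^2 + 10·y]].
At the point, J = [[-25.000, -5.000], [-0.500, 1.250]] (det J = -33.750).
Solving J·Δ = −F gives Δ = (-1.269, 0.193).
Then the next iterate is (x, y)₁ = (1.231, -0.307).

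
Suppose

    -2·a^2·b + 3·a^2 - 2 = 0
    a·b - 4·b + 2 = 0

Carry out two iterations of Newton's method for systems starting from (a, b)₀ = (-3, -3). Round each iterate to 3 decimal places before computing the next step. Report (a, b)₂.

(-1.624, 0.319)

At (-3, -3): F = (79.000, 23.000).
Jacobian J = [[-4·a·b + 6·a, -2·a^2], [b, a - 4]].
At the point, J = [[-54.000, -18.000], [-3.000, -7.000]] (det J = 324.000).
Solving J·Δ = −F gives Δ = (0.429, 3.102).
Then the next iterate is (a, b)₁ = (-2.571, 0.102).
Round to (-2.571, 0.102) and repeat: F = (16.48167, 1.32976), J = [[-14.37703, -13.22008], [0.102, -6.571]].
Δ = (0.947, 0.217), so (a, b)₂ = (-1.624, 0.319).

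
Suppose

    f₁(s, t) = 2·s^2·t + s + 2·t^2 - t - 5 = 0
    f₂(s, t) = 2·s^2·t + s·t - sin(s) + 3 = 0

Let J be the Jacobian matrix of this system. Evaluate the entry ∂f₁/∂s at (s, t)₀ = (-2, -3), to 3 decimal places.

25.000

∂f₁/∂s = 4·s·t + 1.
At (-2, -3) this is 25.000.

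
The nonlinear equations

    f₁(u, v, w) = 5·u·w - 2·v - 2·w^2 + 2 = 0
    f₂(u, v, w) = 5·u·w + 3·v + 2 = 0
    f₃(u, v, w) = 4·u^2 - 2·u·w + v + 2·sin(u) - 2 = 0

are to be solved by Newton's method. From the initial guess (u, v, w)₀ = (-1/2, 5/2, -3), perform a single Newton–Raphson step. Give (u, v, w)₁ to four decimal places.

At (-1/2, 5/2, -3): F = (-13.5000, 17.0000, -2.458851).
Jacobian J = [[5·w, -2, 5·u - 4·w], [5·w, 3, 5·u], [8·u - 2·w + 2·cos(u), 1, -2·u]].
At the point, J = [[-15.0000, -2.0000, 9.5000], [-15.0000, 3.0000, -2.5000], [3.755165, 1.0000, 1.0000]] (det J = -343.246380).
Solving J·Δ = −F gives Δ = (0.5216, -1.4410, 1.9412).
Then the next iterate is (u, v, w)₁ = (0.0216, 1.0590, -1.0588).

(0.0216, 1.0590, -1.0588)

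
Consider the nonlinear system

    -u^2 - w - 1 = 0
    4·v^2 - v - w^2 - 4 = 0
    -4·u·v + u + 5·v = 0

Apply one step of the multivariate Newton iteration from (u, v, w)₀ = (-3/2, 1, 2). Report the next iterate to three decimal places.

At (-3/2, 1, 2): F = (-5.250, -5.000, 9.500).
Jacobian J = [[-2·u, 0, -1], [0, 8·v - 1, -2·w], [-4·v + 1, -4·u + 5, 0]].
At the point, J = [[3.000, 0.000, -1.000], [0.000, 7.000, -4.000], [-3.000, 11.000, 0.000]] (det J = 111.000).
Solving J·Δ = −F gives Δ = (0.986, -0.595, -2.291).
Then the next iterate is (u, v, w)₁ = (-0.514, 0.405, -0.291).

(-0.514, 0.405, -0.291)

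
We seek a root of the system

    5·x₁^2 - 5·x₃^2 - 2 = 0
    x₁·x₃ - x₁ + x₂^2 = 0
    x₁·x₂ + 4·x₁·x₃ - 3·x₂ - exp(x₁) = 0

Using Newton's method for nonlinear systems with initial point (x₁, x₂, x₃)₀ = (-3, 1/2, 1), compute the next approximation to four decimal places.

At (-3, 1/2, 1): F = (38.0000, 0.2500, -15.049787).
Jacobian J = [[10·x₁, 0, -10·x₃], [x₃ - 1, 2·x₂, x₁], [x₂ + 4·x₃ - exp(x₁), x₁ - 3, 4·x₁]].
At the point, J = [[-30.0000, 0.0000, -10.0000], [0.0000, 1.0000, -3.0000], [4.450213, -6.0000, -12.0000]] (det J = 944.502129).
Solving J·Δ = −F gives Δ = (1.3504, -1.0040, -0.2513).
Then the next iterate is (x₁, x₂, x₃)₁ = (-1.6496, -0.5040, 0.7487).

(-1.6496, -0.5040, 0.7487)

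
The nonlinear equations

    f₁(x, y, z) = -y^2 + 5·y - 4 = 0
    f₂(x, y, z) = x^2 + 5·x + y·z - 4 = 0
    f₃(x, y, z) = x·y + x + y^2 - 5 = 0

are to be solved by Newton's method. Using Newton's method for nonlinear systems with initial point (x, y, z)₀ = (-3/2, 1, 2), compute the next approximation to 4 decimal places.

At (-3/2, 1, 2): F = (0.0000, -7.2500, -7.0000).
Jacobian J = [[0, -2·y + 5, 0], [2·x + 5, z, y], [y + 1, x + 2·y, 0]].
At the point, J = [[0.0000, 3.0000, 0.0000], [2.0000, 2.0000, 1.0000], [2.0000, 0.5000, 0.0000]] (det J = 6.0000).
Solving J·Δ = −F gives Δ = (3.5000, 0.0000, 0.2500).
Then the next iterate is (x, y, z)₁ = (2.0000, 1.0000, 2.2500).

(2.0000, 1.0000, 2.2500)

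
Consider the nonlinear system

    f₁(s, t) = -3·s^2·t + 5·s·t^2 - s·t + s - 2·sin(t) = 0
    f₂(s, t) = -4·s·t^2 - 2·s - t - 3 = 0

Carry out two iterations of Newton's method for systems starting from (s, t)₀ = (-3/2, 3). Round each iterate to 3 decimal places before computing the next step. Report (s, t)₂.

At (-3/2, 3): F = (-85.03224, 51.000).
Jacobian J = [[-6·s·t + 5·t^2 - t + 1, -3·s^2 + 10·s·t - s - 2·cos(t)], [-4·t^2 - 2, -8·s·t - 1]].
At the point, J = [[70.000, -48.27002], [-38.000, 35.000]] (det J = 615.73943).
Solving J·Δ = −F gives Δ = (0.835, -0.550).
Then the next iterate is (s, t)₁ = (-0.665, 2.450).
Round to (-0.665, 2.450) and repeat: F = (-23.51995, 11.84665), J = [[38.338, -15.41371], [-26.010, 12.034]].
Δ = (1.662, 2.607), so (s, t)₂ = (0.997, 5.057).

(0.997, 5.057)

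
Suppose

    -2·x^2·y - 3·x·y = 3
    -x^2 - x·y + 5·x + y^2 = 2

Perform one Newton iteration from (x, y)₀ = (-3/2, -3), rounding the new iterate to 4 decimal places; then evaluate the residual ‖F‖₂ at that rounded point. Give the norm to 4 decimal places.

6.1515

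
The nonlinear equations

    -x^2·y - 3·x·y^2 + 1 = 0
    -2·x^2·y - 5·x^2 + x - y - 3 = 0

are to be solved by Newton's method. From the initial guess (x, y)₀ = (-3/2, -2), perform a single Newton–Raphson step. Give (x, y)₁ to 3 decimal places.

At (-3/2, -2): F = (23.500, -4.750).
Jacobian J = [[-2·x·y - 3·y^2, -x^2 - 6·x·y], [-4·x·y - 10·x + 1, -2·x^2 - 1]].
At the point, J = [[-18.000, -20.250], [4.000, -5.500]] (det J = 180.000).
Solving J·Δ = −F gives Δ = (1.252, 0.047).
Then the next iterate is (x, y)₁ = (-0.248, -1.953).

(-0.248, -1.953)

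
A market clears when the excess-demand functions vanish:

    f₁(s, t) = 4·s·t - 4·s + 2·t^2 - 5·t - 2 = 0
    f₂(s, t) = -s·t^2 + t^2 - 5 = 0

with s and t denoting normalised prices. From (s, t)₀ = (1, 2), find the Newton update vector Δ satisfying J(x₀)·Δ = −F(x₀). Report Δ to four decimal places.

(-1.2500, 0.7143)

At (1, 2): F = (0.0000, -5.0000).
Jacobian J = [[4·t - 4, 4·s + 4·t - 5], [-t^2, -2·s·t + 2·t]].
At the point, J = [[4.0000, 7.0000], [-4.0000, 0.0000]] (det J = 28.0000).
Solving J·Δ = −F gives Δ = (-1.2500, 0.7143).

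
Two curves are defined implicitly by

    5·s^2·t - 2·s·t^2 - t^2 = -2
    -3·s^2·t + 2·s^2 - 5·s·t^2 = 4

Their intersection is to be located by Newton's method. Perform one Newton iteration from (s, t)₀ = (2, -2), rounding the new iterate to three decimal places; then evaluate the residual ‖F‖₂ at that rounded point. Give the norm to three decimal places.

17.244

At (2, -2): F = (-58.000, -12.000).
Jacobian J = [[10·s·t - 2·t^2, 5·s^2 - 4·s·t - 2·t], [-6·s·t + 4·s - 5·t^2, -3·s^2 - 10·s·t]].
At the point, J = [[-48.000, 40.000], [12.000, 28.000]] (det J = -1824.000).
Solving J·Δ = −F gives Δ = (-0.627, 0.697).
Then the next iterate is (s, t)₁ = (1.373, -1.303).
Re-evaluating at (1.373, -1.303): F = (-16.64161, -4.51623), so ‖F‖₂ = 17.244.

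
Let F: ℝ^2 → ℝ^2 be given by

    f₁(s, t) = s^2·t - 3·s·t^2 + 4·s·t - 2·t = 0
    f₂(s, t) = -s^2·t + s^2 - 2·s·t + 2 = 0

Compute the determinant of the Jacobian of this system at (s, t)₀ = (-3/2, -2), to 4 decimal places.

J = [[2·s·t - 3·t^2 + 4·t, s^2 - 6·s·t + 4·s - 2], [-2·s·t + 2·s - 2·t, -s^2 - 2·s]].
At the point, J = [[-14.0000, -23.7500], [-5.0000, 0.7500]].
det J = -129.2500.

-129.2500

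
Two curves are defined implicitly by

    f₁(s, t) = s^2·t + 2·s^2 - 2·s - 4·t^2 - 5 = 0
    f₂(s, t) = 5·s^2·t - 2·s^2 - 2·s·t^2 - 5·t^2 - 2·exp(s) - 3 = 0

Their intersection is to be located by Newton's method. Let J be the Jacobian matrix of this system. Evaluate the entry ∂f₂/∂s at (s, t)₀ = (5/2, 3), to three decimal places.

∂f₂/∂s = 10·s·t - 4·s - 2·t^2 - 2·exp(s).
At (5/2, 3) this is 22.635.

22.635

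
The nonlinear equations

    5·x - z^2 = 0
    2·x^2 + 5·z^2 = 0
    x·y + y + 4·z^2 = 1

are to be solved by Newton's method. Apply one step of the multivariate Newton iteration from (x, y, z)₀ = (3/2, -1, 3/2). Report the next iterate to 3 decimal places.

(0.145, -1.303, 0.992)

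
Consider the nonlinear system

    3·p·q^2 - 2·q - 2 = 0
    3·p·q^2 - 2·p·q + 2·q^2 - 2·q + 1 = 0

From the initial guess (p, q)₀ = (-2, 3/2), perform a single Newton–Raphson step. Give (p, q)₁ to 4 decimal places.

At (-2, 3/2): F = (-18.5000, -5.0000).
Jacobian J = [[3·q^2, 6·p·q - 2], [3·q^2 - 2·q, 6·p·q - 2·p + 4·q - 2]].
At the point, J = [[6.7500, -20.0000], [3.7500, -10.0000]] (det J = 7.5000).
Solving J·Δ = −F gives Δ = (-11.3333, -4.7500).
Then the next iterate is (p, q)₁ = (-13.3333, -3.2500).

(-13.3333, -3.2500)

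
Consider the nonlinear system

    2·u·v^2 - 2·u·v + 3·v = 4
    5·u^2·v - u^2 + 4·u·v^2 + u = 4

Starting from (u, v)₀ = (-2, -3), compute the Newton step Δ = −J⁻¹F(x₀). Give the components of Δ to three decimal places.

(0.169, 1.837)

At (-2, -3): F = (-61.000, -142.000).
Jacobian J = [[2·v^2 - 2·v, 4·u·v - 2·u + 3], [10·u·v - 2·u + 4·v^2 + 1, 5·u^2 + 8·u·v]].
At the point, J = [[24.000, 31.000], [101.000, 68.000]] (det J = -1499.000).
Solving J·Δ = −F gives Δ = (0.169, 1.837).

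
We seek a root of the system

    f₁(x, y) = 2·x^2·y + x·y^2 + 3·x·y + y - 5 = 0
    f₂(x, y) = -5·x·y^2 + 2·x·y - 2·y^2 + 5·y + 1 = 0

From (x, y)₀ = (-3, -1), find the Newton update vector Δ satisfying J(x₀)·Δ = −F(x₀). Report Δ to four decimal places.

At (-3, -1): F = (-18.0000, 15.0000).
Jacobian J = [[4·x·y + y^2 + 3·y, 2·x^2 + 2·x·y + 3·x + 1], [-5·y^2 + 2·y, -10·x·y + 2·x - 4·y + 5]].
At the point, J = [[10.0000, 16.0000], [-7.0000, -27.0000]] (det J = -158.0000).
Solving J·Δ = −F gives Δ = (1.5570, 0.1519).

(1.5570, 0.1519)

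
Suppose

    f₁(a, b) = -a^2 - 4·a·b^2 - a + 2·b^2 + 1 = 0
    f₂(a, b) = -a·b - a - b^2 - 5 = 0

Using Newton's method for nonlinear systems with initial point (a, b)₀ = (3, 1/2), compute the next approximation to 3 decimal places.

At (3, 1/2): F = (-13.500, -9.750).
Jacobian J = [[-2·a - 4·b^2 - 1, -8·a·b + 4·b], [-b - 1, -a - 2·b]].
At the point, J = [[-8.000, -10.000], [-1.500, -4.000]] (det J = 17.000).
Solving J·Δ = −F gives Δ = (2.559, -3.397).
Then the next iterate is (a, b)₁ = (5.559, -2.897).

(5.559, -2.897)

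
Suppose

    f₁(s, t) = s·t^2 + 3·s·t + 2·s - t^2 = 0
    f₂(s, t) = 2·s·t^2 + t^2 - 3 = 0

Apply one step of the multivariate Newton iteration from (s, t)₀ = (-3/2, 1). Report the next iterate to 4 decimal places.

(-3.0000, -1.0000)

At (-3/2, 1): F = (-10.0000, -5.0000).
Jacobian J = [[t^2 + 3·t + 2, 2·s·t + 3·s - 2·t], [2·t^2, 4·s·t + 2·t]].
At the point, J = [[6.0000, -9.5000], [2.0000, -4.0000]] (det J = -5.0000).
Solving J·Δ = −F gives Δ = (-1.5000, -2.0000).
Then the next iterate is (s, t)₁ = (-3.0000, -1.0000).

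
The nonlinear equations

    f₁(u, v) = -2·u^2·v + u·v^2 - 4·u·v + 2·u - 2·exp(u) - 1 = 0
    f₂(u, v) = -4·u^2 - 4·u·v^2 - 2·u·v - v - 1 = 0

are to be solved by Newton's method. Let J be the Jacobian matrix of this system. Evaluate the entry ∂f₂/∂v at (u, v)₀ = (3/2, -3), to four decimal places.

32.0000

∂f₂/∂v = -8·u·v - 2·u - 1.
At (3/2, -3) this is 32.0000.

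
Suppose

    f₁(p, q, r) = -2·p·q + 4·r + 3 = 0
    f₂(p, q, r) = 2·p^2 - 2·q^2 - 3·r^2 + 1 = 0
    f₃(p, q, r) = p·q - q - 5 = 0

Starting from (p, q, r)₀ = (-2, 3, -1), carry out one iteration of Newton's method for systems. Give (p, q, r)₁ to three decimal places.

(1.265, 1.598, 2.549)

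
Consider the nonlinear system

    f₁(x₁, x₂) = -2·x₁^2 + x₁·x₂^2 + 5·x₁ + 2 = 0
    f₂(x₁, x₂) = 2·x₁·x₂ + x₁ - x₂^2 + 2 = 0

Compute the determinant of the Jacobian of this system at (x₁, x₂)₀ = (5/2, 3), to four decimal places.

J = [[-4·x₁ + x₂^2 + 5, 2·x₁·x₂], [2·x₂ + 1, 2·x₁ - 2·x₂]].
At the point, J = [[4.0000, 15.0000], [7.0000, -1.0000]].
det J = -109.0000.

-109.0000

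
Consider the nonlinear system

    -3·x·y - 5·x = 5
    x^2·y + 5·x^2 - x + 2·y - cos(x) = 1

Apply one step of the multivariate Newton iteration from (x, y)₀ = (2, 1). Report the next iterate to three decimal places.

(1.848, -2.298)

At (2, 1): F = (-21.000, 23.41615).
Jacobian J = [[-3·y - 5, -3·x], [2·x·y + 10·x + sin(x) - 1, x^2 + 2]].
At the point, J = [[-8.000, -6.000], [23.90930, 6.000]] (det J = 95.45578).
Solving J·Δ = −F gives Δ = (-0.152, -3.298).
Then the next iterate is (x, y)₁ = (1.848, -2.298).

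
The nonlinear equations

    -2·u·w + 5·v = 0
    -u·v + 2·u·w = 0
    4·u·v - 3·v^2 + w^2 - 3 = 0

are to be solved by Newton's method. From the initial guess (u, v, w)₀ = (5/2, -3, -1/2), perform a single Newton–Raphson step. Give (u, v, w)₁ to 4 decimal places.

At (5/2, -3, -1/2): F = (-12.5000, 5.0000, -59.7500).
Jacobian J = [[-2·w, 5, -2·u], [-v + 2·w, -u, 2·u], [4·v, 4·u - 6·v, 2·w]].
At the point, J = [[1.0000, 5.0000, -5.0000], [2.0000, -2.5000, 5.0000], [-12.0000, 28.0000, -1.0000]] (det J = -557.5000).
Solving J·Δ = −F gives Δ = (0.5325, 2.3610, -0.0325).
Then the next iterate is (u, v, w)₁ = (3.0325, -0.6390, -0.5325).

(3.0325, -0.6390, -0.5325)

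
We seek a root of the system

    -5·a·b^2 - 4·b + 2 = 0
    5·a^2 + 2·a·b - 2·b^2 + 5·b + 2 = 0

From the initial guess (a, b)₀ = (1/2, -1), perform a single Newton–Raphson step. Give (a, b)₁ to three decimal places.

(1.250, -0.750)

At (1/2, -1): F = (3.500, -4.750).
Jacobian J = [[-5·b^2, -10·a·b - 4], [10·a + 2·b, 2·a - 4·b + 5]].
At the point, J = [[-5.000, 1.000], [3.000, 10.000]] (det J = -53.000).
Solving J·Δ = −F gives Δ = (0.750, 0.250).
Then the next iterate is (a, b)₁ = (1.250, -0.750).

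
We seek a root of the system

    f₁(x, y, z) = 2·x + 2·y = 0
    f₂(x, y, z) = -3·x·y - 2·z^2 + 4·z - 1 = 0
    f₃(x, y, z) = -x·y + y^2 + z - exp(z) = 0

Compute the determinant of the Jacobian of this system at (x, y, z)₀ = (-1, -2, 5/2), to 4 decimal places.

7.0950

J = [[2, 2, 0], [-3·y, -3·x, -4·z + 4], [-y, -x + 2·y, -exp(z) + 1]].
At the point, J = [[2.0000, 2.0000, 0.0000], [6.0000, 3.0000, -6.0000], [2.0000, -3.0000, -11.182494]].
det J = 7.0950.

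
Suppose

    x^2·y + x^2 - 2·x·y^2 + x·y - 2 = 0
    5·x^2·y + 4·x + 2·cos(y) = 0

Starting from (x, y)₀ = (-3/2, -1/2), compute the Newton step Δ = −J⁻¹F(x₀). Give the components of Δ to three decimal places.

(-3.137, 3.763)

At (-3/2, -1/2): F = (0.625, -9.86983).
Jacobian J = [[2·x·y + 2·x - 2·y^2 + y, x^2 - 4·x·y + x], [10·x·y + 4, 5·x^2 - 2·sin(y)]].
At the point, J = [[-2.500, -2.250], [11.500, 12.20885]] (det J = -4.64713).
Solving J·Δ = −F gives Δ = (-3.137, 3.763).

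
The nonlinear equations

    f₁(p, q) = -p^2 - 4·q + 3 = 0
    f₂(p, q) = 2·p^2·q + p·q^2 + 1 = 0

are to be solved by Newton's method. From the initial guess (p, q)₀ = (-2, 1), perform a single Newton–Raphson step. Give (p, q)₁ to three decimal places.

(-1.333, 0.417)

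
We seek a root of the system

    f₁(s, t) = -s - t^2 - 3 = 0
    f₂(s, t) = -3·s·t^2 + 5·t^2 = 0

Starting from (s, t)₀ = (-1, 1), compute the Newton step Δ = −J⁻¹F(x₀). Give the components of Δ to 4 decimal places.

At (-1, 1): F = (-3.0000, 8.0000).
Jacobian J = [[-1, -2·t], [-3·t^2, -6·s·t + 10·t]].
At the point, J = [[-1.0000, -2.0000], [-3.0000, 16.0000]] (det J = -22.0000).
Solving J·Δ = −F gives Δ = (-1.4545, -0.7727).

(-1.4545, -0.7727)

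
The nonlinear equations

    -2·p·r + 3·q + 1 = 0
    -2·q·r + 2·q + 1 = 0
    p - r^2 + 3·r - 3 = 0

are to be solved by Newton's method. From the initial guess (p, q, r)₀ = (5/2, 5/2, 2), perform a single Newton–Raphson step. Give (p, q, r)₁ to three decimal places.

(0.909, 0.727, 1.909)

At (5/2, 5/2, 2): F = (-1.500, -4.000, 1.500).
Jacobian J = [[-2·r, 3, -2·p], [0, -2·r + 2, -2·q], [1, 0, -2·r + 3]].
At the point, J = [[-4.000, 3.000, -5.000], [0.000, -2.000, -5.000], [1.000, 0.000, -1.000]] (det J = -33.000).
Solving J·Δ = −F gives Δ = (-1.591, -1.773, -0.091).
Then the next iterate is (p, q, r)₁ = (0.909, 0.727, 1.909).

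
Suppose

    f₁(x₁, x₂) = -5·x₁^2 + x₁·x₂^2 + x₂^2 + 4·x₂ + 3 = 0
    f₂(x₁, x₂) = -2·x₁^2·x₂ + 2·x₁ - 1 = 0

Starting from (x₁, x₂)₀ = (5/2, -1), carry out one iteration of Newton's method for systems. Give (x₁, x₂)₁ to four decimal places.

(1.2831, -0.8482)

At (5/2, -1): F = (-28.7500, 16.5000).
Jacobian J = [[-10·x₁ + x₂^2, 2·x₁·x₂ + 2·x₂ + 4], [-4·x₁·x₂ + 2, -2·x₁^2]].
At the point, J = [[-24.0000, -3.0000], [12.0000, -12.5000]] (det J = 336.0000).
Solving J·Δ = −F gives Δ = (-1.2169, 0.1518).
Then the next iterate is (x₁, x₂)₁ = (1.2831, -0.8482).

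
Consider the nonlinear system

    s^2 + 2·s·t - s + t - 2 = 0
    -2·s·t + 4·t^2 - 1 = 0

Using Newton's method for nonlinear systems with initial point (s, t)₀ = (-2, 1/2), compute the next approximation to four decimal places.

(-1.2571, 0.3429)

At (-2, 1/2): F = (2.5000, 2.0000).
Jacobian J = [[2·s + 2·t - 1, 2·s + 1], [-2·t, -2·s + 8·t]].
At the point, J = [[-4.0000, -3.0000], [-1.0000, 8.0000]] (det J = -35.0000).
Solving J·Δ = −F gives Δ = (0.7429, -0.1571).
Then the next iterate is (s, t)₁ = (-1.2571, 0.3429).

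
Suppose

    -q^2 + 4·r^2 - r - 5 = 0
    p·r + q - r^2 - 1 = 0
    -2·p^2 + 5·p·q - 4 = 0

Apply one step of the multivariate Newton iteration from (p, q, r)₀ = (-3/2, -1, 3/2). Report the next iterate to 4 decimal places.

At (-3/2, -1, 3/2): F = (1.5000, -6.5000, -1.0000).
Jacobian J = [[0, -2·q, 8·r - 1], [r, 1, p - 2·r], [-4·p + 5·q, 5·p, 0]].
At the point, J = [[0.0000, 2.0000, 11.0000], [1.5000, 1.0000, -4.5000], [1.0000, -7.5000, 0.0000]] (det J = -143.7500).
Solving J·Δ = −F gives Δ = (3.5174, 0.3357, -0.1974).
Then the next iterate is (p, q, r)₁ = (2.0174, -0.6643, 1.3026).

(2.0174, -0.6643, 1.3026)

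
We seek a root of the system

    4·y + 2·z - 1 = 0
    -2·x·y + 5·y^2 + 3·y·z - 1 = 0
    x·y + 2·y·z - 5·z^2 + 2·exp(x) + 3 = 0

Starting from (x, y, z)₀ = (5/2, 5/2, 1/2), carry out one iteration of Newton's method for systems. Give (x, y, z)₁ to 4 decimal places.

(1.0289, 3.8300, -7.1599)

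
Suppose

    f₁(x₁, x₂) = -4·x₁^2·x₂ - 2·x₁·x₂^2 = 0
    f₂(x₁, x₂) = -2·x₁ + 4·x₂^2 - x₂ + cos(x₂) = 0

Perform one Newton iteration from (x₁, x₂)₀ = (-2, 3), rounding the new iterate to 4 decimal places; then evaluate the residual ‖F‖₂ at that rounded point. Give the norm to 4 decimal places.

10.4299

At (-2, 3): F = (-12.0000, 36.010008).
Jacobian J = [[-8·x₁·x₂ - 2·x₂^2, -4·x₁^2 - 4·x₁·x₂], [-2, 8·x₂ - sin(x₂) - 1]].
At the point, J = [[30.0000, 8.0000], [-2.0000, 22.858880]] (det J = 701.766400).
Solving J·Δ = −F gives Δ = (0.8014, -1.5052).
Then the next iterate is (x₁, x₂)₁ = (-1.1986, 1.4948).
Re-evaluating at (-1.1986, 1.4948): F = (-3.233601, 9.916031), so ‖F‖₂ = 10.4299.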